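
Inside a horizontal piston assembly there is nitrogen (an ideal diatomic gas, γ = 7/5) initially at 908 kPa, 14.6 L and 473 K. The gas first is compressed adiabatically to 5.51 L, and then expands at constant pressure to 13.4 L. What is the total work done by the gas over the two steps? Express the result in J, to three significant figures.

W_total ≈ 12200 J

Step 1 (adiabatic): W = (P₁V₁ − P₂V₂)/(γ−1) = (13257 − 19576)/0.4 = -15797 J.
After step 1: P = 3553 kPa, V = 5.51 L, T = 698.5 K.
Step 2 (isobaric): W = PΔV = (3553 kPa)(13.4 − 5.51 L) = 28031 J.
W_total = -15797 + 28031 = 12234 J.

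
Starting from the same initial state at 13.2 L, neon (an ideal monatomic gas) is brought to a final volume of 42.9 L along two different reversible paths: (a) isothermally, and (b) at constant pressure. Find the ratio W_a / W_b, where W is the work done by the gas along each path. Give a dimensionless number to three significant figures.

W_a / W_b ≈ 0.524

Path (a) isothermal: W = P₁V₁ ln(V₂/V₁) → W_a/(P₁V₁) = 1.179.
Path (b) isobaric: W = P₁(V₂ − V₁) → W_b/(P₁V₁) = 2.25.
W_a / W_b = 1.179 / 2.25 = 0.5238.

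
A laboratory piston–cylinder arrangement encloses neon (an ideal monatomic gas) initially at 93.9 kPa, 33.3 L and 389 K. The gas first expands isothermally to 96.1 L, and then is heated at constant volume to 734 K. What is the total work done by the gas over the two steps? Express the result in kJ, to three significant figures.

W_total ≈ 3.31 kJ

Step 1 (isothermal): W = P₁V₁ ln(V₂/V₁) = (3127) ln(96.1/33.3) = 3314 J.
Step 2 (isochoric): W = 0 (constant volume).
W_total = 3314 + 0 = 3314 J.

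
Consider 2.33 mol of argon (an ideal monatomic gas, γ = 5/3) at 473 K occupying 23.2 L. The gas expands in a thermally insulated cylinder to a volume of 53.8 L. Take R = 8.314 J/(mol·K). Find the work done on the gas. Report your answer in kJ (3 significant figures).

Adiabatic: TV^(γ−1) = const with γ = 5/3.
T₂ = T₁ (V₁/V₂)^(γ−1) = 473 × (23.2/53.8)^0.667 = 473 × 0.5708 = 270 K.
W_by = nCᵥ(T₁ − T₂) = (2.33)(12.47)(473 − 270) = 5899 J.
Work on gas = −W_by = -5899 J.

W ≈ -5.90 kJ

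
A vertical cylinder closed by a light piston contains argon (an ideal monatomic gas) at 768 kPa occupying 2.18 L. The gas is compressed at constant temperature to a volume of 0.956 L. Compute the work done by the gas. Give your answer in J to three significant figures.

W ≈ -1380 J

Isothermal: W = nRT ln(V₂/V₁) = P₁V₁ ln(V₂/V₁).
P₁V₁ = (768 kPa)(2.18 L) = 1674 J.
W = 1674 × ln(0.956/2.18) = 1674 × -0.8243
W_by_gas = -1380 J.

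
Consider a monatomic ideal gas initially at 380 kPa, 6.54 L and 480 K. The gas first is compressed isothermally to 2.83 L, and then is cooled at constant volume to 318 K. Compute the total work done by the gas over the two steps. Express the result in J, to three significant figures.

Step 1 (isothermal): W = P₁V₁ ln(V₂/V₁) = (2485) ln(2.83/6.54) = -2082 J.
Step 2 (isochoric): W = 0 (constant volume).
W_total = -2082 + 0 = -2082 J.

W_total ≈ -2080 J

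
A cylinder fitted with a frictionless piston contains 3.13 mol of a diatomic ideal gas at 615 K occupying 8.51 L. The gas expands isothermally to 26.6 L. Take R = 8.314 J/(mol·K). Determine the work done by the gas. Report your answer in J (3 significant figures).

Isothermal: W = nRT ln(V₂/V₁).
W = (3.13)(8.314)(615) × ln(26.6/8.51)
  = 16004 × 1.14
W_by_gas = 18239 J.

W ≈ 18200 J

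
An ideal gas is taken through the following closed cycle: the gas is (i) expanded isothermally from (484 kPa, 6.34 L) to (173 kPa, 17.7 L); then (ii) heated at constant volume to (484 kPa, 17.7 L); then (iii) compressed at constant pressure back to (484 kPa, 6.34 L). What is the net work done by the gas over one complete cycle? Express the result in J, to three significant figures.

W_net ≈ -2350 J

Leg (i): W = PᵢVᵢ ln(V_f/Vᵢ) = (3069) ln(17.7/6.34) = 3150 J.
Leg (ii): W = 0.
Leg (iii): W = PΔV = (484)(6.34 − 17.7) = -5498 J.
W_net = 3150 − 5498 = -2348 J.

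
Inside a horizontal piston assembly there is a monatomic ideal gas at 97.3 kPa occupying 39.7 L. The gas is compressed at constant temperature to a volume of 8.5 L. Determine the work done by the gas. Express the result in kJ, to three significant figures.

Isothermal: W = nRT ln(V₂/V₁) = P₁V₁ ln(V₂/V₁).
P₁V₁ = (97.3 kPa)(39.7 L) = 3863 J.
W = 3863 × ln(8.5/39.7) = 3863 × -1.541
W_by_gas = -5954 J.

W ≈ -5.95 kJ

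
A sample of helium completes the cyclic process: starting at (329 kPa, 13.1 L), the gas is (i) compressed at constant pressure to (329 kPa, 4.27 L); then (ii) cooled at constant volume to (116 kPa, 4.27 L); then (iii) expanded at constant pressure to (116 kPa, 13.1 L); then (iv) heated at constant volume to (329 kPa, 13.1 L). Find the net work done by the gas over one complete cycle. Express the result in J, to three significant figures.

W_net ≈ -1880 J

Constant-volume legs do no work.
W(i) = (329)(4.27 − 13.1) = -2905 J; W(iii) = (116)(13.1 − 4.27) = 1024 J.
W_net = -2905 + 1024 = -1881 J (the counter-clockwise enclosed area).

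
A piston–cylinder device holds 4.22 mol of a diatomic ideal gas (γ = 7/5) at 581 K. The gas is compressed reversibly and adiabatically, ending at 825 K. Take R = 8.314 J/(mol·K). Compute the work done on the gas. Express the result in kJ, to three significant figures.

Adiabatic ⇒ Q = 0, so W_by = −ΔU = nCᵥ(T₁ − T₂).
Cᵥ = 5R/2 = 20.79 J/(mol·K).
W = (4.22)(20.79)(581 − 825) = -21402 J.
Work on gas = −W_by = 21402 J.

W ≈ 21.4 kJ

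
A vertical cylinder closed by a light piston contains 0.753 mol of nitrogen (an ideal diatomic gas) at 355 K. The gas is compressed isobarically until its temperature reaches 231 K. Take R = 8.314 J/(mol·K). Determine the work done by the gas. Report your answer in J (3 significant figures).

Isobaric: W = P ΔV = nR ΔT.
W = (0.753)(8.314)(231 − 355) = -776.3 J.

W ≈ -776 J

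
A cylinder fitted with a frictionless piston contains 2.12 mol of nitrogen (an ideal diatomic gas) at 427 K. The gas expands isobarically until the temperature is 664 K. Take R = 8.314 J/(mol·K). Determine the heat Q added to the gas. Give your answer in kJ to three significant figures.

Isobaric: W = nRΔT = (2.12)(8.314)(237) = 4177 J.
ΔU = nCᵥΔT with Cᵥ = 5R/2: ΔU = (2.12)(20.79)(237) = 10443 J.
Q = ΔU + W = 10443 + 4177 = 14621 J.

Q ≈ 14.6 kJ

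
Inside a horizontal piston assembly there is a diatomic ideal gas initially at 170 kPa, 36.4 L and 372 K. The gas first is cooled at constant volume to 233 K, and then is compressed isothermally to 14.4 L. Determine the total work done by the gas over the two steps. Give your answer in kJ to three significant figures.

W_total ≈ -3.59 kJ

Step 1 (isochoric): W = 0 (constant volume).
After step 1: P = 106.5 kPa (V unchanged).
Step 2 (isothermal): W = P₁V₁ ln(V₂/V₁) = (3876) ln(14.4/36.4) = -3594 J.
W_total = 0 − 3594 = -3594 J.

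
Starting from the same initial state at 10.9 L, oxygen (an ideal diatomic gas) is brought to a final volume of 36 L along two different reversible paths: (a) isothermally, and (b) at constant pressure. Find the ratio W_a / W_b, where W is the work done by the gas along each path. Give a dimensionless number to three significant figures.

Path (a) isothermal: W = P₁V₁ ln(V₂/V₁) → W_a/(P₁V₁) = 1.195.
Path (b) isobaric: W = P₁(V₂ − V₁) → W_b/(P₁V₁) = 2.303.
W_a / W_b = 1.195 / 2.303 = 0.5188.

W_a / W_b ≈ 0.519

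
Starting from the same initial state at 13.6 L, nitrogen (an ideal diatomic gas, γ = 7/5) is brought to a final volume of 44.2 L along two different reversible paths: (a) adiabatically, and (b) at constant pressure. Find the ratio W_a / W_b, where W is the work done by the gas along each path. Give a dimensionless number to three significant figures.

W_a / W_b ≈ 0.418

Path (a) adiabatic: W = P₁V₁(1 − (V₁/V₂)^(γ−1))/(γ−1) → W_a/(P₁V₁) = 0.9398.
Path (b) isobaric: W = P₁(V₂ − V₁) → W_b/(P₁V₁) = 2.25.
W_a / W_b = 0.9398 / 2.25 = 0.4177.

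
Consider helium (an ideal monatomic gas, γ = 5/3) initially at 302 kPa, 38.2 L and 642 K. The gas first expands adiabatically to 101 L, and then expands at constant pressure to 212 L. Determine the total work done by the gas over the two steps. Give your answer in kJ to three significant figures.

W_total ≈ 14.9 kJ

Step 1 (adiabatic): W = (P₁V₁ − P₂V₂)/(γ−1) = (11536 − 6033)/0.667 = 8254 J.
After step 1: P = 59.74 kPa, V = 101 L, T = 335.8 K.
Step 2 (isobaric): W = PΔV = (59.74 kPa)(212 − 101 L) = 6631 J.
W_total = 8254 + 6631 = 14885 J.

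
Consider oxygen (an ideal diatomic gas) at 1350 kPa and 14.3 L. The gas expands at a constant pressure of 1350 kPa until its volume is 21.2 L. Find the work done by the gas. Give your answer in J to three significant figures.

W ≈ 9310 J

Isobaric: W = P ΔV.
W = (1350 kPa)(21.2 − 14.3 L) = (1350)(6.9) = 9315 J.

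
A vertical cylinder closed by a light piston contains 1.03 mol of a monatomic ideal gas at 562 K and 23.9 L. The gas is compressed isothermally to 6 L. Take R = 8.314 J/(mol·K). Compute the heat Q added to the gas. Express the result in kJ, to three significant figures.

Isothermal ⇒ ΔU = 0, so Q = W = nRT ln(V₂/V₁).
Q = (1.03)(8.314)(562) ln(6/23.9) = 4813 × -1.382 = -6652 J.

Q ≈ -6.65 kJ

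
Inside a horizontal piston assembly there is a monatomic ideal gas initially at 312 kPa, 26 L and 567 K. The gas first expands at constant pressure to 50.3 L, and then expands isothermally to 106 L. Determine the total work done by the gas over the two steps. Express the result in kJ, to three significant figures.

W_total ≈ 19.3 kJ

Step 1 (isobaric): W = PΔV = (312 kPa)(50.3 − 26 L) = 7582 J.
After step 1: P = 312 kPa, V = 50.3 L, T = 1097 K.
Step 2 (isothermal): W = P₁V₁ ln(V₂/V₁) = (15694) ln(106/50.3) = 11699 J.
W_total = 7582 + 11699 = 19280 J.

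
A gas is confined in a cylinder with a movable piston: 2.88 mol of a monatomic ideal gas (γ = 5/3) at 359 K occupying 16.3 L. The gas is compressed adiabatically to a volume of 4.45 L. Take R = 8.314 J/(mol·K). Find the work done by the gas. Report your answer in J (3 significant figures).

W ≈ -17700 J

Adiabatic: TV^(γ−1) = const with γ = 5/3.
T₂ = T₁ (V₁/V₂)^(γ−1) = 359 × (16.3/4.45)^0.667 = 359 × 2.376 = 853.1 K.
W_by = nCᵥ(T₁ − T₂) = (2.88)(12.47)(359 − 853.1) = -17745 J.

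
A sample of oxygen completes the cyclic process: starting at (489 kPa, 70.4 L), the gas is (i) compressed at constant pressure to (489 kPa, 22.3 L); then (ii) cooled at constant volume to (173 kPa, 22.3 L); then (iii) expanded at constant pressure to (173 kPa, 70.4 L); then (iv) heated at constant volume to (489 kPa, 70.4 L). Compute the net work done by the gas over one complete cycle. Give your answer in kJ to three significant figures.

W_net ≈ -15.2 kJ

Constant-volume legs do no work.
W(i) = (489)(22.3 − 70.4) = -23521 J; W(iii) = (173)(70.4 − 22.3) = 8321 J.
W_net = -23521 + 8321 = -15200 J (the counter-clockwise enclosed area).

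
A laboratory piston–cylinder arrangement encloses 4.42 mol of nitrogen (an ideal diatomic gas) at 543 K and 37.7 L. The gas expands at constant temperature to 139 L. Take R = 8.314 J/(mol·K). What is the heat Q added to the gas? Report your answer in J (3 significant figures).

Q ≈ 26000 J

Isothermal ⇒ ΔU = 0, so Q = W = nRT ln(V₂/V₁).
Q = (4.42)(8.314)(543) ln(139/37.7) = 19954 × 1.305 = 26036 J.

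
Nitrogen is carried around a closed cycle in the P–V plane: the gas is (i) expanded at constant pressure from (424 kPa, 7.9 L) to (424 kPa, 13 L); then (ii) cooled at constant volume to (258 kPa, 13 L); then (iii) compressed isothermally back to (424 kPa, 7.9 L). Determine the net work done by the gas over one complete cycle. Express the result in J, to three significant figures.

W_net ≈ 492 J

Leg (i): W = PΔV = (424)(13 − 7.9) = 2162 J.
Leg (ii): W = 0.
Leg (iii): W = PᵢVᵢ ln(V_f/Vᵢ) = (3354) ln(7.9/13) = -1671 J.
W_net = 2162 − 1671 = 491.8 J.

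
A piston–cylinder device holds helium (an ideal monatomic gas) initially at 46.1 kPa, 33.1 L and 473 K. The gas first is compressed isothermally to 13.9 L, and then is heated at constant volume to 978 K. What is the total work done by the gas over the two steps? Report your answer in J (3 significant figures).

W_total ≈ -1320 J

Step 1 (isothermal): W = P₁V₁ ln(V₂/V₁) = (1526) ln(13.9/33.1) = -1324 J.
Step 2 (isochoric): W = 0 (constant volume).
W_total = -1324 + 0 = -1324 J.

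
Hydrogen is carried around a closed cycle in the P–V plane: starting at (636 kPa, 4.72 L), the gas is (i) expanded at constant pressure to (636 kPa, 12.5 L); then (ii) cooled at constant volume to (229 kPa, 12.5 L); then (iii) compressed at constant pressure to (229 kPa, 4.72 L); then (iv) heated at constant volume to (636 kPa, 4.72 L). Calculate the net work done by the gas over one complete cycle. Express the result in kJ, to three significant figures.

Constant-volume legs do no work.
W(i) = (636)(12.5 − 4.72) = 4948 J; W(iii) = (229)(4.72 − 12.5) = -1782 J.
W_net = 4948 − 1782 = 3166 J (the clockwise enclosed area).

W_net ≈ 3.17 kJ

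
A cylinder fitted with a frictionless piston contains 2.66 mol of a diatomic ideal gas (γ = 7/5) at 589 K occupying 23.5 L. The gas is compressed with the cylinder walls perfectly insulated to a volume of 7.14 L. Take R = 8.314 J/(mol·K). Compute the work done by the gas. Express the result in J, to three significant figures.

Adiabatic: TV^(γ−1) = const with γ = 7/5.
T₂ = T₁ (V₁/V₂)^(γ−1) = 589 × (23.5/7.14)^0.4 = 589 × 1.61 = 948.6 K.
W_by = nCᵥ(T₁ − T₂) = (2.66)(20.79)(589 − 948.6) = -19879 J.

W ≈ -19900 J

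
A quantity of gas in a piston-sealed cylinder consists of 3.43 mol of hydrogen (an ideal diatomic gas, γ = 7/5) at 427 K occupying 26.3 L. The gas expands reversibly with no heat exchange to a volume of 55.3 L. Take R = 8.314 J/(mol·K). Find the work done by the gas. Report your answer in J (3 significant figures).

W ≈ 7830 J

Adiabatic: TV^(γ−1) = const with γ = 7/5.
T₂ = T₁ (V₁/V₂)^(γ−1) = 427 × (26.3/55.3)^0.4 = 427 × 0.7428 = 317.2 K.
W_by = nCᵥ(T₁ − T₂) = (3.43)(20.79)(427 − 317.2) = 7829 J.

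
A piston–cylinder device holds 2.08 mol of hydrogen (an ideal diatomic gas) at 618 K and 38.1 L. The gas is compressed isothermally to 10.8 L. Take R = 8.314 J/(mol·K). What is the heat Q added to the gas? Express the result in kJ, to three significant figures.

Q ≈ -13.5 kJ

Isothermal ⇒ ΔU = 0, so Q = W = nRT ln(V₂/V₁).
Q = (2.08)(8.314)(618) ln(10.8/38.1) = 10687 × -1.261 = -13473 J.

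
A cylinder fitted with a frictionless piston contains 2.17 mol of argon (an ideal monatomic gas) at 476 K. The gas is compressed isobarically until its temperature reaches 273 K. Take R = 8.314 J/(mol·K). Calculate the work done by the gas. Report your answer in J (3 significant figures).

W ≈ -3660 J

Isobaric: W = P ΔV = nR ΔT.
W = (2.17)(8.314)(273 − 476) = -3662 J.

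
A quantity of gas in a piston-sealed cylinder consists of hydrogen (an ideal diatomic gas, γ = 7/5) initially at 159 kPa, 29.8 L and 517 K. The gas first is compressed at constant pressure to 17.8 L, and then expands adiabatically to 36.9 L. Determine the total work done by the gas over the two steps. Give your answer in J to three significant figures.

W_total ≈ -118 J

Step 1 (isobaric): W = PΔV = (159 kPa)(17.8 − 29.8 L) = -1908 J.
After step 1: P = 159 kPa, V = 17.8 L, T = 308.8 K.
Step 2 (adiabatic): W = (P₁V₁ − P₂V₂)/(γ−1) = (2830 − 2114)/0.4 = 1790 J.
W_total = -1908 + 1790 = -118.3 J.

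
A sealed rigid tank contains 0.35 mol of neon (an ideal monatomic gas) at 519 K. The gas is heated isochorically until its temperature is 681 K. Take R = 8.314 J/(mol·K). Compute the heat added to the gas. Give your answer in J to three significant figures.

Q ≈ 707 J

Constant volume ⇒ W = 0, so Q = ΔU = nCᵥΔT with Cᵥ = 3R/2 = 12.47 J/(mol·K).
ΔU = (0.35)(12.47)(681 − 519) = 707.1 J.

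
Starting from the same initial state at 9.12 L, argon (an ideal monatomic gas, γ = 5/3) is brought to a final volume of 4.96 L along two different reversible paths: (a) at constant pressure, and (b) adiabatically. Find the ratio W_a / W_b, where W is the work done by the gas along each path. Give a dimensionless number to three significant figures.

W_a / W_b ≈ 0.607

Path (a) isobaric: W = P₁(V₂ − V₁) → W_a/(P₁V₁) = -0.4561.
Path (b) adiabatic: W = P₁V₁(1 − (V₁/V₂)^(γ−1))/(γ−1) → W_b/(P₁V₁) = -0.7513.
W_a / W_b = -0.4561 / -0.7513 = 0.6071.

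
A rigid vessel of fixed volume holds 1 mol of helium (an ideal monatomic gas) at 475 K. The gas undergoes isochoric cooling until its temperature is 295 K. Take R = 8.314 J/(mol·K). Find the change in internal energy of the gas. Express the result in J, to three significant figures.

ΔU ≈ -2240 J

Constant volume ⇒ W = 0, so Q = ΔU = nCᵥΔT with Cᵥ = 3R/2 = 12.47 J/(mol·K).
ΔU = (1)(12.47)(295 − 475) = -2245 J.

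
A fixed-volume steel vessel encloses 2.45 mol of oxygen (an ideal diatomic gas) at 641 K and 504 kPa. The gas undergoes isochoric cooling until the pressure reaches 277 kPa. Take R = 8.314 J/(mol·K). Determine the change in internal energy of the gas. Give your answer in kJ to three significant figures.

ΔU ≈ -14.7 kJ

Constant volume ⇒ W = 0, so Q = ΔU = nCᵥΔT with Cᵥ = 5R/2 = 20.79 J/(mol·K).
At constant V, T₂/T₁ = P₂/P₁ ⇒ ΔT = T₁(P₂/P₁ − 1) = 641·(277/504 − 1) = -288.7 K.
ΔU = (2.45)(20.79)(-288.7) = -14702 J.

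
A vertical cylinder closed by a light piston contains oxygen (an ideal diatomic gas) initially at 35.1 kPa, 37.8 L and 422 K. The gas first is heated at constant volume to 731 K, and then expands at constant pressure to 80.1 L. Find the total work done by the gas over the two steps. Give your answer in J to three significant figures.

Step 1 (isochoric): W = 0 (constant volume).
After step 1: P = 60.8 kPa (V unchanged).
Step 2 (isobaric): W = PΔV = (60.8 kPa)(80.1 − 37.8 L) = 2572 J.
W_total = 0 + 2572 = 2572 J.

W_total ≈ 2570 J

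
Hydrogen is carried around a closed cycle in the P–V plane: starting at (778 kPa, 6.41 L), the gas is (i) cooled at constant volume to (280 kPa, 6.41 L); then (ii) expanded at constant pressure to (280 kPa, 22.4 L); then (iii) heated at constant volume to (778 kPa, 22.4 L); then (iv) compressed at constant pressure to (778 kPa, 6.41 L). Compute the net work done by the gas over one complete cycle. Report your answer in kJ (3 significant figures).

W_net ≈ -7.96 kJ

Constant-volume legs do no work.
W(ii) = (280)(22.4 − 6.41) = 4477 J; W(iv) = (778)(6.41 − 22.4) = -12440 J.
W_net = 4477 − 12440 = -7963 J (the counter-clockwise enclosed area).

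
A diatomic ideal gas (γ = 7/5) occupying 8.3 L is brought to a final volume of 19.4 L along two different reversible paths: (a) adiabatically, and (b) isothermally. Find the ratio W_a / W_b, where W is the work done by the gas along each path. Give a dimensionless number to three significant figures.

W_a / W_b ≈ 0.848

Path (a) adiabatic: W = P₁V₁(1 − (V₁/V₂)^(γ−1))/(γ−1) → W_a/(P₁V₁) = 0.7199.
Path (b) isothermal: W = P₁V₁ ln(V₂/V₁) → W_b/(P₁V₁) = 0.849.
W_a / W_b = 0.7199 / 0.849 = 0.8479.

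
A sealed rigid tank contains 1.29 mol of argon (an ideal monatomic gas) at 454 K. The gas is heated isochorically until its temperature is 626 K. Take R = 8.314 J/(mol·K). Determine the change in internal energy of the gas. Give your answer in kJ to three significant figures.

Constant volume ⇒ W = 0, so Q = ΔU = nCᵥΔT with Cᵥ = 3R/2 = 12.47 J/(mol·K).
ΔU = (1.29)(12.47)(626 − 454) = 2767 J.

ΔU ≈ 2.77 kJ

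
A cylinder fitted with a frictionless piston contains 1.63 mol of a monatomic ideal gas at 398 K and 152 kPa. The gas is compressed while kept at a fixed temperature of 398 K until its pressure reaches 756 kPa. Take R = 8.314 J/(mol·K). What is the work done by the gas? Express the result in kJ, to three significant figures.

Isothermal process: W = nRT ln(V₂/V₁) = nRT ln(P₁/P₂).
W = (1.63)(8.314)(398) × ln(152/756)
  = 5394 × ln(0.2011) = 5394 × -1.604
W_by_gas = -8652 J.

W ≈ -8.65 kJ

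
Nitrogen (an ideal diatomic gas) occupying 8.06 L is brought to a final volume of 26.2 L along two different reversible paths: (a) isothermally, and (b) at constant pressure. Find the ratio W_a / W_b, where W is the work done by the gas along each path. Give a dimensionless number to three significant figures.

W_a / W_b ≈ 0.524

Path (a) isothermal: W = P₁V₁ ln(V₂/V₁) → W_a/(P₁V₁) = 1.179.
Path (b) isobaric: W = P₁(V₂ − V₁) → W_b/(P₁V₁) = 2.251.
W_a / W_b = 1.179 / 2.251 = 0.5238.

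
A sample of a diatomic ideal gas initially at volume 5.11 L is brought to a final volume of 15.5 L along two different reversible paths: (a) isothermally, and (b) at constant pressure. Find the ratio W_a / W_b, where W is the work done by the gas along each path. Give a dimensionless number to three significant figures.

Path (a) isothermal: W = P₁V₁ ln(V₂/V₁) → W_a/(P₁V₁) = 1.11.
Path (b) isobaric: W = P₁(V₂ − V₁) → W_b/(P₁V₁) = 2.033.
W_a / W_b = 1.11 / 2.033 = 0.5457.

W_a / W_b ≈ 0.546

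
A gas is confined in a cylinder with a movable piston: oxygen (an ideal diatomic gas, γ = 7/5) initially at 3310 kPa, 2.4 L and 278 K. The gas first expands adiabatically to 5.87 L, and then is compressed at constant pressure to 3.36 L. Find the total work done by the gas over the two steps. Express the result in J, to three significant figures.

Step 1 (adiabatic): W = (P₁V₁ − P₂V₂)/(γ−1) = (7944 − 5555)/0.4 = 5973 J.
After step 1: P = 946.3 kPa, V = 5.87 L, T = 194.4 K.
Step 2 (isobaric): W = PΔV = (946.3 kPa)(3.36 − 5.87 L) = -2375 J.
W_total = 5973 − 2375 = 3598 J.

W_total ≈ 3600 J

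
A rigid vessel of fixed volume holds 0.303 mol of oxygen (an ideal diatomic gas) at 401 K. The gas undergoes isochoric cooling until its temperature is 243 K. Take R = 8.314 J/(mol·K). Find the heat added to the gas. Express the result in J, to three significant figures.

Q ≈ -995 J

Constant volume ⇒ W = 0, so Q = ΔU = nCᵥΔT with Cᵥ = 5R/2 = 20.79 J/(mol·K).
ΔU = (0.303)(20.79)(243 − 401) = -995.1 J.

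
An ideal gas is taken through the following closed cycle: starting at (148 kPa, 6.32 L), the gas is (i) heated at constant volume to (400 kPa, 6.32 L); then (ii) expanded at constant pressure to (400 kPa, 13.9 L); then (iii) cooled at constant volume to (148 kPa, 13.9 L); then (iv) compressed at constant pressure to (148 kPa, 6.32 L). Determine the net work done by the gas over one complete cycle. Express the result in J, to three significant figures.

W_net ≈ 1910 J

Constant-volume legs do no work.
W(ii) = (400)(13.9 − 6.32) = 3032 J; W(iv) = (148)(6.32 − 13.9) = -1122 J.
W_net = 3032 − 1122 = 1910 J (the clockwise enclosed area).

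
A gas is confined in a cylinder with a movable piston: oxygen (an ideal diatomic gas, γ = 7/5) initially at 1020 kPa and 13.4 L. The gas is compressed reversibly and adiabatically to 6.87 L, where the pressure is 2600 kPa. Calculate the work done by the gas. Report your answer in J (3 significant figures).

W ≈ -10500 J

Adiabatic: W = (P₁V₁ − P₂V₂)/(γ − 1) with γ = 7/5.
P₁V₁ = 13668 J, P₂V₂ = 17862 J.
W = (13668 − 17862) / 0.4 = -10485 J.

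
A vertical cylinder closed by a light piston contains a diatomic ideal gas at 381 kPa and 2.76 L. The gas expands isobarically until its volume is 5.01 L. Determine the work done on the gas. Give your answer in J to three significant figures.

Isobaric: W = P ΔV.
W = (381 kPa)(5.01 − 2.76 L) = (381)(2.25) = 857.2 J.
Work on gas = −W_by = -857.2 J.

W ≈ -857 J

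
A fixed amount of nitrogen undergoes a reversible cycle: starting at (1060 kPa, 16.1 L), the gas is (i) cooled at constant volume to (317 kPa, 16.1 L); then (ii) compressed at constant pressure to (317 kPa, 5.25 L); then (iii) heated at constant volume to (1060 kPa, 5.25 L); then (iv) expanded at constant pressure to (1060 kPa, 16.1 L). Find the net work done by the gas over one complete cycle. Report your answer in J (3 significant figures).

Constant-volume legs do no work.
W(ii) = (317)(5.25 − 16.1) = -3439 J; W(iv) = (1060)(16.1 − 5.25) = 11501 J.
W_net = -3439 + 11501 = 8062 J (the clockwise enclosed area).

W_net ≈ 8060 J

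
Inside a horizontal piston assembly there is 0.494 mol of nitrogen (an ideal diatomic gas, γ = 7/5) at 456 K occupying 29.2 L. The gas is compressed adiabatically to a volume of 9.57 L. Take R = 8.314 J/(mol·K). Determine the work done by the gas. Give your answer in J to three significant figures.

W ≈ -2630 J

Adiabatic: TV^(γ−1) = const with γ = 7/5.
T₂ = T₁ (V₁/V₂)^(γ−1) = 456 × (29.2/9.57)^0.4 = 456 × 1.562 = 712.4 K.
W_by = nCᵥ(T₁ − T₂) = (0.494)(20.79)(456 − 712.4) = -2633 J.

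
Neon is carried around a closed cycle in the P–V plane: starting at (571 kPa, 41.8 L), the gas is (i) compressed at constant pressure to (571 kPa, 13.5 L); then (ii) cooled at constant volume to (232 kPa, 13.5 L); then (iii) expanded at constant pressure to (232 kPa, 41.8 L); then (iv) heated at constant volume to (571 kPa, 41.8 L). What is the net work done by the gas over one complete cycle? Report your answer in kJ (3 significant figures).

Constant-volume legs do no work.
W(i) = (571)(13.5 − 41.8) = -16159 J; W(iii) = (232)(41.8 − 13.5) = 6566 J.
W_net = -16159 + 6566 = -9594 J (the counter-clockwise enclosed area).

W_net ≈ -9.59 kJ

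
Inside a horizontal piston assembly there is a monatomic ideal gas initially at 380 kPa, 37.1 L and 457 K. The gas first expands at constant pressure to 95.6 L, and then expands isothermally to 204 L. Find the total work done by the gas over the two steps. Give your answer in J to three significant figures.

Step 1 (isobaric): W = PΔV = (380 kPa)(95.6 − 37.1 L) = 22230 J.
After step 1: P = 380 kPa, V = 95.6 L, T = 1178 K.
Step 2 (isothermal): W = P₁V₁ ln(V₂/V₁) = (36328) ln(204/95.6) = 27535 J.
W_total = 22230 + 27535 = 49765 J.

W_total ≈ 49800 J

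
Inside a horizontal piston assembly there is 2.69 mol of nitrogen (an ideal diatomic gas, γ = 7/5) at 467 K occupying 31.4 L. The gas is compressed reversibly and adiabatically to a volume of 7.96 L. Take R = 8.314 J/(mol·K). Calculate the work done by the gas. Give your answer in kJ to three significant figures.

Adiabatic: TV^(γ−1) = const with γ = 7/5.
T₂ = T₁ (V₁/V₂)^(γ−1) = 467 × (31.4/7.96)^0.4 = 467 × 1.731 = 808.6 K.
W_by = nCᵥ(T₁ − T₂) = (2.69)(20.79)(467 − 808.6) = -19098 J.

W ≈ -19.1 kJ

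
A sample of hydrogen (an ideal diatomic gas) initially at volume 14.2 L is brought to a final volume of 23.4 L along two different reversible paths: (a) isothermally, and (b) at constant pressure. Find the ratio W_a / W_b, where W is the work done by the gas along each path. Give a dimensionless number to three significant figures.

Path (a) isothermal: W = P₁V₁ ln(V₂/V₁) → W_a/(P₁V₁) = 0.4995.
Path (b) isobaric: W = P₁(V₂ − V₁) → W_b/(P₁V₁) = 0.6479.
W_a / W_b = 0.4995 / 0.6479 = 0.771.

W_a / W_b ≈ 0.771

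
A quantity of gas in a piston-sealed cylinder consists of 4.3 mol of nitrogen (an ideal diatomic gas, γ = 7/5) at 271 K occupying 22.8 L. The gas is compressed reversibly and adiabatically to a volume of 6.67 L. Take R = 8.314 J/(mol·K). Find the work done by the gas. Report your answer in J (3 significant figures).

Adiabatic: TV^(γ−1) = const with γ = 7/5.
T₂ = T₁ (V₁/V₂)^(γ−1) = 271 × (22.8/6.67)^0.4 = 271 × 1.635 = 443.1 K.
W_by = nCᵥ(T₁ − T₂) = (4.3)(20.79)(271 − 443.1) = -15381 J.

W ≈ -15400 J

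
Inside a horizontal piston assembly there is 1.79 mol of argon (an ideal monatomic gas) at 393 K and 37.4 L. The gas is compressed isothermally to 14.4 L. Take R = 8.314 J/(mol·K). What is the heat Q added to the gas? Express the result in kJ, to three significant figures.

Isothermal ⇒ ΔU = 0, so Q = W = nRT ln(V₂/V₁).
Q = (1.79)(8.314)(393) ln(14.4/37.4) = 5849 × -0.9544 = -5582 J.

Q ≈ -5.58 kJ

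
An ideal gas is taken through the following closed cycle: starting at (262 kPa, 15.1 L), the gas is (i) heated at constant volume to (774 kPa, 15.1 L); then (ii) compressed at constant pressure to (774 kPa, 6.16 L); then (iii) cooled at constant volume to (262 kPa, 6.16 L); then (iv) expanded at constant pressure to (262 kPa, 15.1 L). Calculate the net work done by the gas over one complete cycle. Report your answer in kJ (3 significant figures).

W_net ≈ -4.58 kJ

Constant-volume legs do no work.
W(ii) = (774)(6.16 − 15.1) = -6920 J; W(iv) = (262)(15.1 − 6.16) = 2342 J.
W_net = -6920 + 2342 = -4577 J (the counter-clockwise enclosed area).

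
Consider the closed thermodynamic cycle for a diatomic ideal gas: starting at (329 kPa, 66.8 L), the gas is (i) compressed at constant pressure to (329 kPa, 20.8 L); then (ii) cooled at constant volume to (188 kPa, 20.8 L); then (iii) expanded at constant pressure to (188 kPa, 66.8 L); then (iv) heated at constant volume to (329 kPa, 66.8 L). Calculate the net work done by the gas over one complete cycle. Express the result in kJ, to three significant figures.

W_net ≈ -6.49 kJ

Constant-volume legs do no work.
W(i) = (329)(20.8 − 66.8) = -15134 J; W(iii) = (188)(66.8 − 20.8) = 8648 J.
W_net = -15134 + 8648 = -6486 J (the counter-clockwise enclosed area).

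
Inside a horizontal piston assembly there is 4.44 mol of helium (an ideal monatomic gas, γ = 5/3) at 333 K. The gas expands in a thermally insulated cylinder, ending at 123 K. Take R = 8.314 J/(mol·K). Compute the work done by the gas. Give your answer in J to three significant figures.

Adiabatic ⇒ Q = 0, so W_by = −ΔU = nCᵥ(T₁ − T₂).
Cᵥ = 3R/2 = 12.47 J/(mol·K).
W = (4.44)(12.47)(333 − 123) = 11628 J.

W ≈ 11600 J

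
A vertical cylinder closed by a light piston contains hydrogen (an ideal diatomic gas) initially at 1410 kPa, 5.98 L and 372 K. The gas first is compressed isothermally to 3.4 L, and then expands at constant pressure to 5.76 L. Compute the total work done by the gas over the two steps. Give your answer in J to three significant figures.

Step 1 (isothermal): W = P₁V₁ ln(V₂/V₁) = (8432) ln(3.4/5.98) = -4761 J.
After step 1: P = 2480 kPa, V = 3.4 L, T = 372 K.
Step 2 (isobaric): W = PΔV = (2480 kPa)(5.76 − 3.4 L) = 5853 J.
W_total = -4761 + 5853 = 1092 J.

W_total ≈ 1090 J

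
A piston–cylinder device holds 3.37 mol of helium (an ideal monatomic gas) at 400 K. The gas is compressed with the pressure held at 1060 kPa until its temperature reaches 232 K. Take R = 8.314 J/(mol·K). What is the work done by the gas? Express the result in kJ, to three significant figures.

Isobaric: W = P ΔV = nR ΔT.
W = (3.37)(8.314)(232 − 400) = -4707 J.

W ≈ -4.71 kJ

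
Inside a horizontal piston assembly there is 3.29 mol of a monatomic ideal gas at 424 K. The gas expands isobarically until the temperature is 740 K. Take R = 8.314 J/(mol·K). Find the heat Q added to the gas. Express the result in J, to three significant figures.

Isobaric: W = nRΔT = (3.29)(8.314)(316) = 8644 J.
ΔU = nCᵥΔT with Cᵥ = 3R/2: ΔU = (3.29)(12.47)(316) = 12965 J.
Q = ΔU + W = 12965 + 8644 = 21609 J.

Q ≈ 21600 J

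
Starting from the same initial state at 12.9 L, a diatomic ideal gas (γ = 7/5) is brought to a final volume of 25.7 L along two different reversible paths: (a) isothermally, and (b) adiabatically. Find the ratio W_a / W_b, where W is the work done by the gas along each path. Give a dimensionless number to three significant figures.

W_a / W_b ≈ 1.14

Path (a) isothermal: W = P₁V₁ ln(V₂/V₁) → W_a/(P₁V₁) = 0.6893.
Path (b) adiabatic: W = P₁V₁(1 − (V₁/V₂)^(γ−1))/(γ−1) → W_b/(P₁V₁) = 0.6024.
W_a / W_b = 0.6893 / 0.6024 = 1.144.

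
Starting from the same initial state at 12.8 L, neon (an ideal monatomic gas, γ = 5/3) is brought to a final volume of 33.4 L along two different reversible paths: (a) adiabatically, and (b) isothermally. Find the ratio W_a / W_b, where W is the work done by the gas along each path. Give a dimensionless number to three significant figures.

Path (a) adiabatic: W = P₁V₁(1 − (V₁/V₂)^(γ−1))/(γ−1) → W_a/(P₁V₁) = 0.7086.
Path (b) isothermal: W = P₁V₁ ln(V₂/V₁) → W_b/(P₁V₁) = 0.9591.
W_a / W_b = 0.7086 / 0.9591 = 0.7388.

W_a / W_b ≈ 0.739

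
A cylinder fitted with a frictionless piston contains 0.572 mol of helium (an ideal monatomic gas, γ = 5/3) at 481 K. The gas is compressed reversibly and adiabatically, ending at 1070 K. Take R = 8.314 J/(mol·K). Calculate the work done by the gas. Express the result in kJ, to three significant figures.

W ≈ -4.20 kJ

Adiabatic ⇒ Q = 0, so W_by = −ΔU = nCᵥ(T₁ − T₂).
Cᵥ = 3R/2 = 12.47 J/(mol·K).
W = (0.572)(12.47)(481 − 1070) = -4202 J.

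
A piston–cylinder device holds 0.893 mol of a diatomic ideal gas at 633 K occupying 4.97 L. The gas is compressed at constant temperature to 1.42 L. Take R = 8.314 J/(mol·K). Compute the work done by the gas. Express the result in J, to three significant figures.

W ≈ -5890 J

Isothermal: W = nRT ln(V₂/V₁).
W = (0.893)(8.314)(633) × ln(1.42/4.97)
  = 4700 × -1.253
W_by_gas = -5888 J.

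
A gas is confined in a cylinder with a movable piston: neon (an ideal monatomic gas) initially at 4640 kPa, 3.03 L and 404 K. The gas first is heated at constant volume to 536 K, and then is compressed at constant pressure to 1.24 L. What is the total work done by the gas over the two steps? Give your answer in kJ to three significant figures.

Step 1 (isochoric): W = 0 (constant volume).
After step 1: P = 6156 kPa (V unchanged).
Step 2 (isobaric): W = PΔV = (6156 kPa)(1.24 − 3.03 L) = -11019 J.
W_total = 0 − 11019 = -11019 J.

W_total ≈ -11.0 kJ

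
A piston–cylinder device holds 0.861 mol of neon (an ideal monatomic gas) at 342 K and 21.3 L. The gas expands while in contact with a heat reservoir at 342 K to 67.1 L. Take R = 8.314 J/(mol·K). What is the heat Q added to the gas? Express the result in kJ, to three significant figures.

Q ≈ 2.81 kJ

Isothermal ⇒ ΔU = 0, so Q = W = nRT ln(V₂/V₁).
Q = (0.861)(8.314)(342) ln(67.1/21.3) = 2448 × 1.147 = 2809 J.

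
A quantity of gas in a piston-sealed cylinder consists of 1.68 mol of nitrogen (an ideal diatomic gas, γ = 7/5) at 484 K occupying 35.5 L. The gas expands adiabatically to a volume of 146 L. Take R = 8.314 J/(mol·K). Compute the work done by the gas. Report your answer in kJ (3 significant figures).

Adiabatic: TV^(γ−1) = const with γ = 7/5.
T₂ = T₁ (V₁/V₂)^(γ−1) = 484 × (35.5/146)^0.4 = 484 × 0.568 = 274.9 K.
W_by = nCᵥ(T₁ − T₂) = (1.68)(20.79)(484 − 274.9) = 7301 J.

W ≈ 7.30 kJ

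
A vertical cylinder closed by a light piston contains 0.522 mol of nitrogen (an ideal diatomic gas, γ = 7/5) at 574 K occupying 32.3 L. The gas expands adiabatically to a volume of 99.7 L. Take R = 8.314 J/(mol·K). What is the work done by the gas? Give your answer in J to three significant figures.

W ≈ 2260 J

Adiabatic: TV^(γ−1) = const with γ = 7/5.
T₂ = T₁ (V₁/V₂)^(γ−1) = 574 × (32.3/99.7)^0.4 = 574 × 0.6371 = 365.7 K.
W_by = nCᵥ(T₁ − T₂) = (0.522)(20.79)(574 − 365.7) = 2260 J.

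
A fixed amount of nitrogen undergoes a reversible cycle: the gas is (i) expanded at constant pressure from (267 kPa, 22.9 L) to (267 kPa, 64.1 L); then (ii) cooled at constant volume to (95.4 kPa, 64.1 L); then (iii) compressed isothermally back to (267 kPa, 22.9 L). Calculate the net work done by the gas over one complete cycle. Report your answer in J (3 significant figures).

Leg (i): W = PΔV = (267)(64.1 − 22.9) = 11000 J.
Leg (ii): W = 0.
Leg (iii): W = PᵢVᵢ ln(V_f/Vᵢ) = (6115) ln(22.9/64.1) = -6294 J.
W_net = 11000 − 6294 = 4706 J.

W_net ≈ 4710 J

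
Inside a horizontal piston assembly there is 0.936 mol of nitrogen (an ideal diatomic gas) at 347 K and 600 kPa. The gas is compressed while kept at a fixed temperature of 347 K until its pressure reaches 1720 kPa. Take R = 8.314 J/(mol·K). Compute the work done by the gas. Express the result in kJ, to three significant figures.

W ≈ -2.84 kJ

Isothermal process: W = nRT ln(V₂/V₁) = nRT ln(P₁/P₂).
W = (0.936)(8.314)(347) × ln(600/1720)
  = 2700 × ln(0.3488) = 2700 × -1.053
W_by_gas = -2844 J.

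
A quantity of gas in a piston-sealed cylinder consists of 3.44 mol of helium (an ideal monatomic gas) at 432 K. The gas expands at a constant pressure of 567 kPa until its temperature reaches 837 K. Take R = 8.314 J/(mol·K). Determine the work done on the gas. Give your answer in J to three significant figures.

W ≈ -11600 J

Isobaric: W = P ΔV = nR ΔT.
W = (3.44)(8.314)(837 − 432) = 11583 J.
Work on gas = −W_by = -11583 J.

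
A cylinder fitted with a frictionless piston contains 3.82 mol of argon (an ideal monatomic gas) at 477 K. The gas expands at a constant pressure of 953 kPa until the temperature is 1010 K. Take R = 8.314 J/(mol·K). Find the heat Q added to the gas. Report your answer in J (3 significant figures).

Isobaric: W = nRΔT = (3.82)(8.314)(533) = 16928 J.
ΔU = nCᵥΔT with Cᵥ = 3R/2: ΔU = (3.82)(12.47)(533) = 25392 J.
Q = ΔU + W = 25392 + 16928 = 42320 J.

Q ≈ 42300 J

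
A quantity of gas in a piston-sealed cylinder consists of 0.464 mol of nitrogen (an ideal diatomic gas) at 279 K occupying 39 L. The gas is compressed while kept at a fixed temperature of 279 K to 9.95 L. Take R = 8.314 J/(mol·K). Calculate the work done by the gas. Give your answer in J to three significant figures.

W ≈ -1470 J

Isothermal: W = nRT ln(V₂/V₁).
W = (0.464)(8.314)(279) × ln(9.95/39)
  = 1076 × -1.366
W_by_gas = -1470 J.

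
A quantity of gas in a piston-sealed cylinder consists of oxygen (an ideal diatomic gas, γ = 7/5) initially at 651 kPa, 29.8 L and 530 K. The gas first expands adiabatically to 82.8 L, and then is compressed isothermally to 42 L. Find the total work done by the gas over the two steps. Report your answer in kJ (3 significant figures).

Step 1 (adiabatic): W = (P₁V₁ − P₂V₂)/(γ−1) = (19400 − 12891)/0.4 = 16273 J.
After step 1: P = 155.7 kPa, V = 82.8 L, T = 352.2 K.
Step 2 (isothermal): W = P₁V₁ ln(V₂/V₁) = (12891) ln(42/82.8) = -8750 J.
W_total = 16273 − 8750 = 7524 J.

W_total ≈ 7.52 kJ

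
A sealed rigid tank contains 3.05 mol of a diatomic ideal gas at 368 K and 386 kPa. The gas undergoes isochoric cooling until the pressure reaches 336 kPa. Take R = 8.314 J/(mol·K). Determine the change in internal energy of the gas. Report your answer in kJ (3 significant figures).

ΔU ≈ -3.02 kJ

Constant volume ⇒ W = 0, so Q = ΔU = nCᵥΔT with Cᵥ = 5R/2 = 20.79 J/(mol·K).
At constant V, T₂/T₁ = P₂/P₁ ⇒ ΔT = T₁(P₂/P₁ − 1) = 368·(336/386 − 1) = -47.67 K.
ΔU = (3.05)(20.79)(-47.67) = -3022 J.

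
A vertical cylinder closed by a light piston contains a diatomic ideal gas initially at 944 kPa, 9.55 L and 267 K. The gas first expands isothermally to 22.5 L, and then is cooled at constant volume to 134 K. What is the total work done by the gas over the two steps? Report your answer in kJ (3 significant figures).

W_total ≈ 7.73 kJ

Step 1 (isothermal): W = P₁V₁ ln(V₂/V₁) = (9015) ln(22.5/9.55) = 7726 J.
Step 2 (isochoric): W = 0 (constant volume).
W_total = 7726 + 0 = 7726 J.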